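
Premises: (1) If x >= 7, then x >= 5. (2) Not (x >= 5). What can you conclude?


Modus tollens: from (P → Q) and ¬Q, infer ¬P.
Q = 'x >= 5' is denied; since P → Q, P must also fail.

Not (x >= 7).


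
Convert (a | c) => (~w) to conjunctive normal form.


Step 1: Rewrite as ¬(a ∨ c) ∨ (¬w) = (¬a ∧ ¬c) ∨ (¬w).
Step 2: Distribute ∨ over ∧.

((~a) | (~w)) & ((~c) | (~w))


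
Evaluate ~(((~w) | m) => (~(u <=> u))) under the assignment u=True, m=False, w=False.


Substitute u=True, m=False, w=False:
~w = True
(~w) | m = True | False = True
u <=> u = True <=> True = True
~(u <=> u) = False
((~w) | m) => (~(u <=> u)) = True => False = False
~(((~w) | m) => (~(u <=> u))) = True

True


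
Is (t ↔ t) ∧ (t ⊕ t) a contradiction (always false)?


Truth table over {t}:
t | φ
-----
F | F
T | F
Every row is false.

Yes, it is a contradiction.


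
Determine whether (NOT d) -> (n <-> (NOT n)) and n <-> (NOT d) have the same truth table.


Compare truth tables:
d | n | φ | ψ
-------------
F | F | F | F
T | F | T | T
F | T | F | T
T | T | T | F
They differ at row 3 (d=F, n=T): φ=F but ψ=T.

No, they are not logically equivalent.


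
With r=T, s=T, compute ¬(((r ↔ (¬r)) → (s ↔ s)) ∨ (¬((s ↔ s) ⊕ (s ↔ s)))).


Substitute r=T, s=T:
¬r = F
r ↔ (¬r) = T ↔ F = F
s ↔ s = T ↔ T = T
(r ↔ (¬r)) → (s ↔ s) = F → T = T
s ↔ s = T ↔ T = T
s ↔ s = T ↔ T = T
(s ↔ s) ⊕ (s ↔ s) = T ⊕ T = F
¬((s ↔ s) ⊕ (s ↔ s)) = T
((r ↔ (¬r)) → (s ↔ s)) ∨ (¬((s ↔ s) ⊕ (s ↔ s))) = T ∨ T = T
¬(((r ↔ (¬r)) → (s ↔ s)) ∨ (¬((s ↔ s) ⊕ (s ↔ s)))) = F

F


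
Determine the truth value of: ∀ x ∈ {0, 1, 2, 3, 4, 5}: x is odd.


Evaluate the predicate on each element: 0:F, 1:T, 2:F, 3:T, 4:F, 5:T.
Counterexample x = 0 fails the predicate.

F


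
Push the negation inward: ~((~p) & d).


De Morgan: the negation of a conjunction is the disjunction of the negations.
Distribute ~ across &, flipping it to |, and negate each literal.

p | (~d)


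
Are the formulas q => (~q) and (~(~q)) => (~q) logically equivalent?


Compare truth tables:
q | φ | ψ
---------
False | True | True
True | False | False
The columns φ and ψ agree on every row.

Yes, they are logically equivalent.


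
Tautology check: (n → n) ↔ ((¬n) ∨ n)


Build the truth table over {n}:
n | φ
-----
F | T
T | T
Every row evaluates to true.

Yes, it is a tautology.


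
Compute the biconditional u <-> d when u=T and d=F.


Biconditional is true when both operands have the same truth value.
Substitute: u=T, d=F.
T <-> F evaluates to F.

F


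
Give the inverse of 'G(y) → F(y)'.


The inverse of (P → Q) is (¬P → ¬Q). It is equivalent to the converse, not to the original.
Here P = 'G(y)' and Q = 'F(y)'.

If not (G(y)), then not (F(y)).


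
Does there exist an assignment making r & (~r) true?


Check all 2 assignments over {r}:
r | φ
-----
False | False
True | False
No assignment makes the formula true.

Unsatisfiable.


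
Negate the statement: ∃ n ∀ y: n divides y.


Negation flips each quantifier (∀↔∃) and negates the inner predicate.
¬(∃ n ∀ y: φ) = ∀ n ∃ y: ¬φ.

∀ n ∃ y: ¬(n divides y)


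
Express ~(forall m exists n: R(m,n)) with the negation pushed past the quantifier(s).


Negation flips each quantifier (∀↔∃) and negates the inner predicate.
¬(forall m exists n: φ) = exists m forall n: ¬φ.

exists m forall n: ~(R(m,n))


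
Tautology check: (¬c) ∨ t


Build the truth table over {c, t}:
c | t | φ
---------
F | F | T
T | F | F
F | T | T
T | T | T
Counterexample at row 2: with c=T, t=F, the formula is F.

No, it is not a tautology.


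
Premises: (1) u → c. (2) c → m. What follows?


Hypothetical syllogism: from (P → Q) and (Q → R), infer (P → R).
Chain the two implications through the shared middle term 'c'.

u → m


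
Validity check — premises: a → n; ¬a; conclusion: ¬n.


This is denying the antecedent (fallacy). There exist truth assignments where the premises are all true but the conclusion is false.

Invalid.


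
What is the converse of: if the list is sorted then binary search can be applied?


The converse of (P → Q) is (Q → P). It is not in general equivalent to the original.
Here P = 'the list is sorted' and Q = 'binary search can be applied'.

If binary search can be applied, then the list is sorted.


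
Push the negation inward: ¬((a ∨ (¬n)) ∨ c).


De Morgan: the negation of a disjunction is the conjunction of the negations.
Distribute ¬ across ∨, flipping it to ∧, and negate each literal.

((¬a) ∧ n) ∧ (¬c)


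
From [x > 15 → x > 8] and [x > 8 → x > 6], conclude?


Hypothetical syllogism: from (P → Q) and (Q → R), infer (P → R).
Chain the two implications through the shared middle term 'x > 8'.

x > 15 → x > 6


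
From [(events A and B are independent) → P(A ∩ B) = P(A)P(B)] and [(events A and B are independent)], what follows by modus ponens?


Modus ponens: from (P → Q) and P, infer Q.
P = '(events A and B are independent)' is asserted, and P → Q holds, so Q follows.

P(A ∩ B) = P(A)P(B).


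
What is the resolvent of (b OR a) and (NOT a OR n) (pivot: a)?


The clauses contain complementary literals a and NOTa.
Resolution eliminates this pair and disjoins the remaining literals (merging duplicates).

(b OR n)


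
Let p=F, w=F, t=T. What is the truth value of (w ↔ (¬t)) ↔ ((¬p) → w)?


Substitute p=F, w=F, t=T:
¬t = F
w ↔ (¬t) = F ↔ F = T
¬p = T
(¬p) → w = T → F = F
(w ↔ (¬t)) ↔ ((¬p) → w) = T ↔ F = F

F


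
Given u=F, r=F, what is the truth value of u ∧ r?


Conjunction is true only when both operands are true.
Substitute: u=F, r=F.
F ∧ F evaluates to F.

F


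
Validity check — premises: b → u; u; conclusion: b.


This is affirming the consequent (fallacy). There exist truth assignments where the premises are all true but the conclusion is false.

Invalid.


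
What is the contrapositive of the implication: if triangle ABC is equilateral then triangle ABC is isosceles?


The contrapositive of (P → Q) is (¬Q → ¬P); it is logically equivalent to the original.
Here P = 'triangle ABC is equilateral' and Q = 'triangle ABC is isosceles'.

If not (triangle ABC is isosceles), then not (triangle ABC is equilateral).


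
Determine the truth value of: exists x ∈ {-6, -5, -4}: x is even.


Evaluate the predicate on each element: -6:True, -5:False, -4:True.
Witness x = -6 satisfies the predicate.

True


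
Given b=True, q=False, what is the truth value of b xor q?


Exclusive or is true when exactly one operand is true.
Substitute: b=True, q=False.
True xor False evaluates to True.

True


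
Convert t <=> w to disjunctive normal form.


Step 1: t ↔ w is true exactly when both agree: (t ∧ w) ∨ (¬t ∧ ¬w).

(t & w) | ((~t) & (~w))


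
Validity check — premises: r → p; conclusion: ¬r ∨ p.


This matches the form of material implication: the conclusion follows in every model of the premises.

Valid.


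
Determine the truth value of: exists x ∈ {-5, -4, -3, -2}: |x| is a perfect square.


Evaluate the predicate on each element: -5:False, -4:True, -3:False, -2:False.
Witness x = -4 satisfies the predicate.

True


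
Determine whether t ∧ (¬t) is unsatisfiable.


Truth table over {t}:
t | φ
-----
F | F
T | F
Every row is false.

Yes, it is a contradiction.


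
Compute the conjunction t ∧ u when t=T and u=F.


Conjunction is true only when both operands are true.
Substitute: t=T, u=F.
T ∧ F evaluates to F.

F


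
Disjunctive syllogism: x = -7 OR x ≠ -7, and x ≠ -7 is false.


Disjunctive syllogism: from (P ∨ Q) and ¬P, infer Q.
One disjunct, 'x ≠ -7', is ruled out; the other must hold.

x = -7


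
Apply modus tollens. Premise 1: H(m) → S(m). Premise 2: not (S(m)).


Modus tollens: from (P → Q) and ¬Q, infer ¬P.
Q = 'S(m)' is denied; since P → Q, P must also fail.

Not (H(m)).


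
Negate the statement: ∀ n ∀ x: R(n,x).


Negation flips each quantifier (∀↔∃) and negates the inner predicate.
¬(∀ n ∀ x: φ) = ∃ n ∃ x: ¬φ.

∃ n ∃ x: ¬(R(n,x))


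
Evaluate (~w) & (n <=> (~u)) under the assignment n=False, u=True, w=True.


Substitute n=False, u=True, w=True:
~w = False
~u = False
n <=> (~u) = False <=> False = True
(~w) & (n <=> (~u)) = False & True = False

False


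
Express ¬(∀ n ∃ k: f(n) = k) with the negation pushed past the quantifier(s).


Negation flips each quantifier (∀↔∃) and negates the inner predicate.
¬(∀ n ∃ k: φ) = ∃ n ∀ k: ¬φ.

∃ n ∀ k: ¬(f(n) = k)


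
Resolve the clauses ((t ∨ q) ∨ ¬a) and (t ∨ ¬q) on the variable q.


The clauses contain complementary literals q and ¬q.
Resolution eliminates this pair and disjoins the remaining literals (merging duplicates).

(¬a ∨ t)


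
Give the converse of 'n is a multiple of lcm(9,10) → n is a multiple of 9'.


The converse of (P → Q) is (Q → P). It is not in general equivalent to the original.
Here P = 'n is a multiple of lcm(9,10)' and Q = 'n is a multiple of 9'.

If n is a multiple of 9, then n is a multiple of lcm(9,10).


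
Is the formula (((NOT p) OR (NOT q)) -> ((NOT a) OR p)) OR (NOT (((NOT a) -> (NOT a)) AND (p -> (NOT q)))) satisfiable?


Search for a satisfying assignment over {a, p, q}.
Try a=F, p=F, q=F: the formula evaluates to T.
A satisfying assignment exists.

Satisfiable.


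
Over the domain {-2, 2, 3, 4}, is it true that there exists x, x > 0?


Evaluate the predicate on each element: -2:F, 2:T, 3:T, 4:T.
Witness x = 2 satisfies the predicate.

T


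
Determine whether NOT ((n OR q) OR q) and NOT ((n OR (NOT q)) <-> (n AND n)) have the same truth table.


Compare truth tables:
n | q | φ | ψ
-------------
F | F | T | T
T | F | F | F
F | T | F | F
T | T | F | F
The columns φ and ψ agree on every row.

Yes, they are logically equivalent.


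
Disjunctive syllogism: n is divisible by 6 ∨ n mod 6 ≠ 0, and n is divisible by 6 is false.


Disjunctive syllogism: from (P ∨ Q) and ¬P, infer Q.
One disjunct, 'n is divisible by 6', is ruled out; the other must hold.

n mod 6 ≠ 0


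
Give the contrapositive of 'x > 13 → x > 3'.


The contrapositive of (P → Q) is (¬Q → ¬P); it is logically equivalent to the original.
Here P = 'x > 13' and Q = 'x > 3'.

If not (x > 3), then not (x > 13).


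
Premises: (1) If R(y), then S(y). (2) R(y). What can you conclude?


Modus ponens: from (P → Q) and P, infer Q.
P = 'R(y)' is asserted, and P → Q holds, so Q follows.

S(y).


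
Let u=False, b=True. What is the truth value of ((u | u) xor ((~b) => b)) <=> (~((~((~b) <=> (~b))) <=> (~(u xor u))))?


Substitute u=False, b=True:
… (earlier sub-steps elided)
(u | u) xor ((~b) => b) = False xor True = True
~b = False
~b = False
(~b) <=> (~b) = False <=> False = True
~((~b) <=> (~b)) = False
u xor u = False xor False = False
~(u xor u) = True
(~((~b) <=> (~b))) <=> (~(u xor u)) = False <=> True = False
~((~((~b) <=> (~b))) <=> (~(u xor u))) = True
((u | u) xor ((~b) => b)) <=> (~((~((~b) <=> (~b))) <=> (~(u xor u)))) = True <=> True = True

True


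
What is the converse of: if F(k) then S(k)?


The converse of (P → Q) is (Q → P). It is not in general equivalent to the original.
Here P = 'F(k)' and Q = 'S(k)'.

If S(k), then F(k).


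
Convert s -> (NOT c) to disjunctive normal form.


Step 1: Rewrite s → (¬c) as ¬s ∨ (¬c).

(NOT s) OR (NOT c)


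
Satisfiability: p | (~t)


Search for a satisfying assignment over {p, t}.
Try p=False, t=False: the formula evaluates to True.
A satisfying assignment exists.

Satisfiable.


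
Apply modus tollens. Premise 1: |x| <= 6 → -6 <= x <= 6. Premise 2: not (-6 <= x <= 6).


Modus tollens: from (P → Q) and ¬Q, infer ¬P.
Q = '-6 <= x <= 6' is denied; since P → Q, P must also fail.

Not (|x| <= 6).


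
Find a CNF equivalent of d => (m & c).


Step 1: Rewrite d → (m ∧ c) as ¬d ∨ (m ∧ c).
Step 2: Distribute ∨ over ∧.

((~d) | m) & ((~d) | c)


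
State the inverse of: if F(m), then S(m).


The inverse of (P → Q) is (¬P → ¬Q). It is equivalent to the converse, not to the original.
Here P = 'F(m)' and Q = 'S(m)'.

If not (F(m)), then not (S(m)).


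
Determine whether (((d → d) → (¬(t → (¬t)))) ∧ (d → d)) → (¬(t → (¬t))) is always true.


Build the truth table over {d, t}:
d | t | φ
---------
F | F | T
T | F | T
F | T | T
T | T | T
Every row evaluates to true.

Yes, it is a tautology.


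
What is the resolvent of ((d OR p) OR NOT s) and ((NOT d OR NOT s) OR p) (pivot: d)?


The clauses contain complementary literals d and NOTd.
Resolution eliminates this pair and disjoins the remaining literals (merging duplicates).

(NOT s OR p)


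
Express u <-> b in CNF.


Step 1: Rewrite u ↔ b as (u → b) ∧ (b → u).
Step 2: Rewrite each implication as a disjunction.

((NOT u) OR b) AND ((NOT b) OR u)


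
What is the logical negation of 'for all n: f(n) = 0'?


¬(for all x: φ) = there exists x: ¬φ, and ¬(there exists x: φ) = for all x: ¬φ.
Apply to the universal statement.

there exists n: NOT(f(n) = 0)


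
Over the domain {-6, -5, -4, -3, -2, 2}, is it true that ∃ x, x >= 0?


Evaluate the predicate on each element: -6:F, -5:F, -4:F, -3:F, -2:F, 2:T.
Witness x = 2 satisfies the predicate.

T


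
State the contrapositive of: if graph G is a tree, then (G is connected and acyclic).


The contrapositive of (P → Q) is (¬Q → ¬P); it is logically equivalent to the original.
Here P = 'graph G is a tree' and Q = '(G is connected and acyclic)'.

If not ((G is connected and acyclic)), then not (graph G is a tree).


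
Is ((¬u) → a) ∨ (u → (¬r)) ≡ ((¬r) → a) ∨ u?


Compare truth tables:
a | r | u | φ | ψ
-----------------
F | F | F | T | F
T | F | F | T | T
F | T | F | T | T
T | T | F | T | T
F | F | T | T | T
T | F | T | T | T
F | T | T | T | T
T | T | T | T | T
They differ at row 1 (a=F, r=F, u=F): φ=T but ψ=F.

No, they are not logically equivalent.


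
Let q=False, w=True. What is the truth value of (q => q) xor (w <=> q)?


Substitute q=False, w=True:
q => q = False => False = True
w <=> q = True <=> False = False
(q => q) xor (w <=> q) = True xor False = True

True


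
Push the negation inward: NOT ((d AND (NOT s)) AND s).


De Morgan: the negation of a conjunction is the disjunction of the negations.
Distribute NOT across AND, flipping it to OR, and negate each literal.

((NOT d) OR s) OR (NOT s)


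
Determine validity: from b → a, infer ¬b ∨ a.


This matches the form of material implication: the conclusion follows in every model of the premises.

Valid.


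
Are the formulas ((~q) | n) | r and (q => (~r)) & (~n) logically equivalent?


Compare truth tables:
n | q | r | φ | ψ
-----------------
False | False | False | True | True
True | False | False | True | False
False | True | False | False | True
True | True | False | True | False
False | False | True | True | True
True | False | True | True | False
False | True | True | True | False
True | True | True | True | False
They differ at row 2 (n=True, q=False, r=False): φ=True but ψ=False.

No, they are not logically equivalent.


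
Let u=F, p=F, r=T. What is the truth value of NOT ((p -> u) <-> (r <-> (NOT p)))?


Substitute u=F, p=F, r=T:
p -> u = F -> F = T
NOT p = T
r <-> (NOT p) = T <-> T = T
(p -> u) <-> (r <-> (NOT p)) = T <-> T = T
NOT ((p -> u) <-> (r <-> (NOT p))) = F

F


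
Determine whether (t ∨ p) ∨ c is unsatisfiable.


Truth table over {c, p, t}:
c | p | t | φ
-------------
F | F | F | F
T | F | F | T
F | T | F | T
T | T | F | T
F | F | T | T
T | F | T | T
F | T | T | T
T | T | T | T
Satisfying assignment at row 2: c=T, p=F, t=F gives T.

No, it is not a contradiction.


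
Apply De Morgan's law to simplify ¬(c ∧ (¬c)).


De Morgan: the negation of a conjunction is the disjunction of the negations.
Distribute ¬ across ∧, flipping it to ∨, and negate each literal.

(¬c) ∨ c


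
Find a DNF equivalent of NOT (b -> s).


Step 1: Rewrite implication then negate: ¬(¬b ∨ s) = b ∧ ¬s.

b AND (NOT s)


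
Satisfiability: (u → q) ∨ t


Search for a satisfying assignment over {q, t, u}.
Try q=F, t=F, u=F: the formula evaluates to T.
A satisfying assignment exists.

Satisfiable.


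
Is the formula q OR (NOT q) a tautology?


Build the truth table over {q}:
q | φ
-----
F | T
T | T
Every row evaluates to true.

Yes, it is a tautology.


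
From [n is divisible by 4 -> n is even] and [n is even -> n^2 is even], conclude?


Hypothetical syllogism: from (P → Q) and (Q → R), infer (P → R).
Chain the two implications through the shared middle term 'n is even'.

n is divisible by 4 -> n^2 is even


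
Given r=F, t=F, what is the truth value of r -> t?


Implication is false only when antecedent is true and consequent is false.
Substitute: r=F, t=F.
F -> F evaluates to T.

T


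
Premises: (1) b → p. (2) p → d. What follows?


Hypothetical syllogism: from (P → Q) and (Q → R), infer (P → R).
Chain the two implications through the shared middle term 'p'.

b → d


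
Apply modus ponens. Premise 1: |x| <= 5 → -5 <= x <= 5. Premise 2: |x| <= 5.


Modus ponens: from (P → Q) and P, infer Q.
P = '|x| <= 5' is asserted, and P → Q holds, so Q follows.

-5 <= x <= 5.


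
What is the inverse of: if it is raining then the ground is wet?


The inverse of (P → Q) is (¬P → ¬Q). It is equivalent to the converse, not to the original.
Here P = 'it is raining' and Q = 'the ground is wet'.

If not (it is raining), then not (the ground is wet).


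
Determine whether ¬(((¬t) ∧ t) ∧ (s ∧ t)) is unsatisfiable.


Truth table over {s, t}:
s | t | φ
---------
F | F | T
T | F | T
F | T | T
T | T | T
Satisfying assignment at row 1: s=F, t=F gives T.

No, it is not a contradiction.


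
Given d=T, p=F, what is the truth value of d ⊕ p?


Exclusive or is true when exactly one operand is true.
Substitute: d=T, p=F.
T ⊕ F evaluates to T.

T


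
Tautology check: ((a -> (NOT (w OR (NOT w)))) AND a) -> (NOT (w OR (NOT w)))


Build the truth table over {a, w}:
a | w | φ
---------
F | F | T
T | F | T
F | T | T
T | T | T
Every row evaluates to true.

Yes, it is a tautology.


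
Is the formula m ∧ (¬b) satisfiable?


Search for a satisfying assignment over {b, m}.
Try b=F, m=T: the formula evaluates to T.
A satisfying assignment exists.

Satisfiable.


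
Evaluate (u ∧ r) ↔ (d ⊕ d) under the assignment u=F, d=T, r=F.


Substitute u=F, d=T, r=F:
u ∧ r = F ∧ F = F
d ⊕ d = T ⊕ T = F
(u ∧ r) ↔ (d ⊕ d) = F ↔ F = T

T


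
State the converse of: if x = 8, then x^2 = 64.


The converse of (P → Q) is (Q → P). It is not in general equivalent to the original.
Here P = 'x = 8' and Q = 'x^2 = 64'.

If x^2 = 64, then x = 8.


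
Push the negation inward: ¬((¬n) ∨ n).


De Morgan: the negation of a disjunction is the conjunction of the negations.
Distribute ¬ across ∨, flipping it to ∧, and negate each literal.

n ∧ (¬n)


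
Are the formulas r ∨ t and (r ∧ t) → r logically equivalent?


Compare truth tables:
r | t | φ | ψ
-------------
F | F | F | T
T | F | T | T
F | T | T | T
T | T | T | T
They differ at row 1 (r=F, t=F): φ=F but ψ=T.

No, they are not logically equivalent.


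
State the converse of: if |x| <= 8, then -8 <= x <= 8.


The converse of (P → Q) is (Q → P). It is not in general equivalent to the original.
Here P = '|x| <= 8' and Q = '-8 <= x <= 8'.

If -8 <= x <= 8, then |x| <= 8.


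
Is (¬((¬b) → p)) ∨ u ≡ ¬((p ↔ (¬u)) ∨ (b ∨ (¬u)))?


Compare truth tables:
b | p | u | φ | ψ
-----------------
F | F | F | T | F
T | F | F | F | F
F | T | F | F | F
T | T | F | F | F
F | F | T | T | F
T | F | T | T | F
F | T | T | T | T
T | T | T | T | F
They differ at row 1 (b=F, p=F, u=F): φ=T but ψ=F.

No, they are not logically equivalent.


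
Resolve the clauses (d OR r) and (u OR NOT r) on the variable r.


The clauses contain complementary literals r and NOTr.
Resolution eliminates this pair and disjoins the remaining literals (merging duplicates).

(d OR u)


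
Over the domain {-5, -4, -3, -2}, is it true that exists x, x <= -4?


Evaluate the predicate on each element: -5:True, -4:True, -3:False, -2:False.
Witness x = -5 satisfies the predicate.

True


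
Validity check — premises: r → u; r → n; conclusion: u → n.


This is (no valid rule). There exist truth assignments where the premises are all true but the conclusion is false.

Invalid.


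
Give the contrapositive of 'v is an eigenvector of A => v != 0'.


The contrapositive of (P → Q) is (¬Q → ¬P); it is logically equivalent to the original.
Here P = 'v is an eigenvector of A' and Q = 'v != 0'.

If not (v != 0), then not (v is an eigenvector of A).


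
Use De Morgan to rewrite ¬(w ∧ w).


De Morgan: the negation of a conjunction is the disjunction of the negations.
Distribute ¬ across ∧, flipping it to ∨, and negate each literal.

(¬w) ∨ (¬w)


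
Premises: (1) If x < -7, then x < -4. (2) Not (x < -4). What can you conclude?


Modus tollens: from (P → Q) and ¬Q, infer ¬P.
Q = 'x < -4' is denied; since P → Q, P must also fail.

Not (x < -7).


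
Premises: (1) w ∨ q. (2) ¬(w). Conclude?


Disjunctive syllogism: from (P ∨ Q) and ¬P, infer Q.
One disjunct, 'w', is ruled out; the other must hold.

q


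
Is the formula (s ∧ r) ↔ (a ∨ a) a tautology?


Build the truth table over {a, r, s}:
a | r | s | φ
-------------
F | F | F | T
T | F | F | F
F | T | F | T
T | T | F | F
F | F | T | T
T | F | T | F
F | T | T | F
T | T | T | T
Counterexample at row 2: with a=T, r=F, s=F, the formula is F.

No, it is not a tautology.


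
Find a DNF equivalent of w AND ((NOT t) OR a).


Step 1: Distribute ∧ over ∨: w ∧ ((¬t) ∨ a) = (w ∧ (¬t)) ∨ (w ∧ a).

(w AND (NOT t)) OR (w AND a)


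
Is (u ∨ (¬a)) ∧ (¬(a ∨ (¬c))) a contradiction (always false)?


Truth table over {a, c, u}:
a | c | u | φ
-------------
F | F | F | F
T | F | F | F
F | T | F | T
T | T | F | F
F | F | T | F
T | F | T | F
F | T | T | T
T | T | T | F
Satisfying assignment at row 3: a=F, c=T, u=F gives T.

No, it is not a contradiction.


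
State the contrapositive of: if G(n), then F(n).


The contrapositive of (P → Q) is (¬Q → ¬P); it is logically equivalent to the original.
Here P = 'G(n)' and Q = 'F(n)'.

If not (F(n)), then not (G(n)).


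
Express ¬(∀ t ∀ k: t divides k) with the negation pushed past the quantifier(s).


Negation flips each quantifier (∀↔∃) and negates the inner predicate.
¬(∀ t ∀ k: φ) = ∃ t ∃ k: ¬φ.

∃ t ∃ k: ¬(t divides k)


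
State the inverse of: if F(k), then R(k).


The inverse of (P → Q) is (¬P → ¬Q). It is equivalent to the converse, not to the original.
Here P = 'F(k)' and Q = 'R(k)'.

If not (F(k)), then not (R(k)).


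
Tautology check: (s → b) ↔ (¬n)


Build the truth table over {b, n, s}:
b | n | s | φ
-------------
F | F | F | T
T | F | F | T
F | T | F | F
T | T | F | F
F | F | T | F
T | F | T | T
F | T | T | T
T | T | T | F
Counterexample at row 3: with b=F, n=T, s=F, the formula is F.

No, it is not a tautology.


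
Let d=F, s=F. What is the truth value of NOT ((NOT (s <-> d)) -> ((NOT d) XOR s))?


Substitute d=F, s=F:
s <-> d = F <-> F = T
NOT (s <-> d) = F
NOT d = T
(NOT d) XOR s = T XOR F = T
(NOT (s <-> d)) -> ((NOT d) XOR s) = F -> T = T
NOT ((NOT (s <-> d)) -> ((NOT d) XOR s)) = F

F


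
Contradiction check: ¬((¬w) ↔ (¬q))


Truth table over {q, w}:
q | w | φ
---------
F | F | F
T | F | T
F | T | T
T | T | F
Satisfying assignment at row 2: q=T, w=F gives T.

No, it is not a contradiction.


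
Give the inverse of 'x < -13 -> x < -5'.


The inverse of (P → Q) is (¬P → ¬Q). It is equivalent to the converse, not to the original.
Here P = 'x < -13' and Q = 'x < -5'.

If not (x < -13), then not (x < -5).


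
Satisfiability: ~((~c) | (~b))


Search for a satisfying assignment over {b, c}.
Try b=True, c=True: the formula evaluates to True.
A satisfying assignment exists.

Satisfiable.


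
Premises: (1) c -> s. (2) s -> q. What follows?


Hypothetical syllogism: from (P → Q) and (Q → R), infer (P → R).
Chain the two implications through the shared middle term 's'.

c -> q


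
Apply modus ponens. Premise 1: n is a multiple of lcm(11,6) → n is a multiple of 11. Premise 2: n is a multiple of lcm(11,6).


Modus ponens: from (P → Q) and P, infer Q.
P = 'n is a multiple of lcm(11,6)' is asserted, and P → Q holds, so Q follows.

n is a multiple of 11.


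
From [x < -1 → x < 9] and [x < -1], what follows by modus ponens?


Modus ponens: from (P → Q) and P, infer Q.
P = 'x < -1' is asserted, and P → Q holds, so Q follows.

x < 9.


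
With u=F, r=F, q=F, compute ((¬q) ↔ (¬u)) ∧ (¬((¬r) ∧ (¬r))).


Substitute u=F, r=F, q=F:
¬q = T
¬u = T
(¬q) ↔ (¬u) = T ↔ T = T
¬r = T
¬r = T
(¬r) ∧ (¬r) = T ∧ T = T
¬((¬r) ∧ (¬r)) = F
((¬q) ↔ (¬u)) ∧ (¬((¬r) ∧ (¬r))) = T ∧ F = F

F


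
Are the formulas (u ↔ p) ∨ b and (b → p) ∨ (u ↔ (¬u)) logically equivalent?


Compare truth tables:
b | p | u | φ | ψ
-----------------
F | F | F | T | T
T | F | F | T | F
F | T | F | F | T
T | T | F | T | T
F | F | T | F | T
T | F | T | T | F
F | T | T | T | T
T | T | T | T | T
They differ at row 2 (b=T, p=F, u=F): φ=T but ψ=F.

No, they are not logically equivalent.


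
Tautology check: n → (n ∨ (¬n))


Build the truth table over {n}:
n | φ
-----
F | T
T | T
Every row evaluates to true.

Yes, it is a tautology.


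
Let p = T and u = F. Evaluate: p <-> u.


Biconditional is true when both operands have the same truth value.
Substitute: p=T, u=F.
T <-> F evaluates to F.

F


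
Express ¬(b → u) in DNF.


Step 1: Rewrite implication then negate: ¬(¬b ∨ u) = b ∧ ¬u.

b ∧ (¬u)


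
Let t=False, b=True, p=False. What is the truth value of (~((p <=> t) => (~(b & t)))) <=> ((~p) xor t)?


Substitute t=False, b=True, p=False:
p <=> t = False <=> False = True
b & t = True & False = False
~(b & t) = True
(p <=> t) => (~(b & t)) = True => True = True
~((p <=> t) => (~(b & t))) = False
~p = True
(~p) xor t = True xor False = True
(~((p <=> t) => (~(b & t)))) <=> ((~p) xor t) = False <=> True = False

False


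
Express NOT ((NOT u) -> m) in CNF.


Step 1: Rewrite (¬u) → m as ¬(¬u) ∨ m.
Step 2: Negate: ¬(¬(¬u) ∨ m) = (¬u) ∧ ¬m (De Morgan + double negation).

(NOT u) AND (NOT m)


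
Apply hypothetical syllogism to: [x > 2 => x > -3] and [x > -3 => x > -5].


Hypothetical syllogism: from (P → Q) and (Q → R), infer (P → R).
Chain the two implications through the shared middle term 'x > -3'.

x > 2 => x > -5


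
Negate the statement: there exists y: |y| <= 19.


¬(for all x: φ) = there exists x: ¬φ, and ¬(there exists x: φ) = for all x: ¬φ.
Apply to the existential statement.

for all y: NOT(|y| <= 19)


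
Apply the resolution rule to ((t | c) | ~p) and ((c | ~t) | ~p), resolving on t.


The clauses contain complementary literals t and ~t.
Resolution eliminates this pair and disjoins the remaining literals (merging duplicates).

(c | ~p)


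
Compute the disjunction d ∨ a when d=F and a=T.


Disjunction is false only when both operands are false.
Substitute: d=F, a=T.
F ∨ T evaluates to T.

T


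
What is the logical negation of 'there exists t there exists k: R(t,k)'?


Negation flips each quantifier (∀↔∃) and negates the inner predicate.
¬(there exists t there exists k: φ) = for all t for all k: ¬φ.

for all t for all k: NOT(R(t,k))


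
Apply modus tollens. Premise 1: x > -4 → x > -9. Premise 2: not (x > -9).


Modus tollens: from (P → Q) and ¬Q, infer ¬P.
Q = 'x > -9' is denied; since P → Q, P must also fail.

Not (x > -4).


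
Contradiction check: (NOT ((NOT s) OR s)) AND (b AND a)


Truth table over {a, b, s}:
a | b | s | φ
-------------
F | F | F | F
T | F | F | F
F | T | F | F
T | T | F | F
F | F | T | F
T | F | T | F
F | T | T | F
T | T | T | F
Every row is false.

Yes, it is a contradiction.


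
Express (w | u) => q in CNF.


Step 1: Rewrite as ¬(w ∨ u) ∨ q = (¬w ∧ ¬u) ∨ q.
Step 2: Distribute ∨ over ∧.

((~w) | q) & ((~u) | q)


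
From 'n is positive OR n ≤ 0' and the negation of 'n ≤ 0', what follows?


Disjunctive syllogism: from (P ∨ Q) and ¬P, infer Q.
One disjunct, 'n ≤ 0', is ruled out; the other must hold.

n is positive


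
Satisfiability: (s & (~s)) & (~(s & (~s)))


Check all 2 assignments over {s}:
s | φ
-----
False | False
True | False
No assignment makes the formula true.

Unsatisfiable.


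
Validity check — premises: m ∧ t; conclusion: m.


This matches the form of conjunction elimination: the conclusion follows in every model of the premises.

Valid.


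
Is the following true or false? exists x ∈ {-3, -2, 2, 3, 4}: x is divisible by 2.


Evaluate the predicate on each element: -3:False, -2:True, 2:True, 3:False, 4:True.
Witness x = -2 satisfies the predicate.

True


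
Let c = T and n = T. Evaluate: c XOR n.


Exclusive or is true when exactly one operand is true.
Substitute: c=T, n=T.
T XOR T evaluates to F.

F


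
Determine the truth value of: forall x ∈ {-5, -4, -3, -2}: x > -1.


Evaluate the predicate on each element: -5:False, -4:False, -3:False, -2:False.
Counterexample x = -5 fails the predicate.

False


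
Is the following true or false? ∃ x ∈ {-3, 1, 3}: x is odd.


Evaluate the predicate on each element: -3:T, 1:T, 3:T.
Witness x = -3 satisfies the predicate.

T


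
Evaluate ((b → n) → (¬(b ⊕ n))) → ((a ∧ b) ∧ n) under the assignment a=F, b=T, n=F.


Substitute a=F, b=T, n=F:
b → n = T → F = F
b ⊕ n = T ⊕ F = T
¬(b ⊕ n) = F
(b → n) → (¬(b ⊕ n)) = F → F = T
a ∧ b = F ∧ T = F
(a ∧ b) ∧ n = F ∧ F = F
((b → n) → (¬(b ⊕ n))) → ((a ∧ b) ∧ n) = T → F = F

F


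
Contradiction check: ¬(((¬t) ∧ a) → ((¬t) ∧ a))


Truth table over {a, t}:
a | t | φ
---------
F | F | F
T | F | F
F | T | F
T | T | F
Every row is false.

Yes, it is a contradiction.


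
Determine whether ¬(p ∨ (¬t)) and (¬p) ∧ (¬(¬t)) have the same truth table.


Compare truth tables:
p | t | φ | ψ
-------------
F | F | F | F
T | F | F | F
F | T | T | T
T | T | F | F
The columns φ and ψ agree on every row.

Yes, they are logically equivalent.


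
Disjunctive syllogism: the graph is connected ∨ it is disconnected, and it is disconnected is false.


Disjunctive syllogism: from (P ∨ Q) and ¬P, infer Q.
One disjunct, 'it is disconnected', is ruled out; the other must hold.

the graph is connected


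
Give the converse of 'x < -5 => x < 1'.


The converse of (P → Q) is (Q → P). It is not in general equivalent to the original.
Here P = 'x < -5' and Q = 'x < 1'.

If x < 1, then x < -5.


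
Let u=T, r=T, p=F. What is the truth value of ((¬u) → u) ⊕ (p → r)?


Substitute u=T, r=T, p=F:
¬u = F
(¬u) → u = F → T = T
p → r = F → T = T
((¬u) → u) ⊕ (p → r) = T ⊕ T = F

F


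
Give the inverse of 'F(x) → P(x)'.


The inverse of (P → Q) is (¬P → ¬Q). It is equivalent to the converse, not to the original.
Here P = 'F(x)' and Q = 'P(x)'.

If not (F(x)), then not (P(x)).


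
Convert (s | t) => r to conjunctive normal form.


Step 1: Rewrite as ¬(s ∨ t) ∨ r = (¬s ∧ ¬t) ∨ r.
Step 2: Distribute ∨ over ∧.

((~s) | r) & ((~t) | r)


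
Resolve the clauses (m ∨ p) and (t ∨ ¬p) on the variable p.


The clauses contain complementary literals p and ¬p.
Resolution eliminates this pair and disjoins the remaining literals (merging duplicates).

(m ∨ t)


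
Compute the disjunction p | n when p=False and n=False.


Disjunction is false only when both operands are false.
Substitute: p=False, n=False.
False | False evaluates to False.

False


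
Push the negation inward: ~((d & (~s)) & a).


De Morgan: the negation of a conjunction is the disjunction of the negations.
Distribute ~ across &, flipping it to |, and negate each literal.

((~d) | s) | (~a)


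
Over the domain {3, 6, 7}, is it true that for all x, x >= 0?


Evaluate the predicate on each element: 3:T, 6:T, 7:T.
Every element satisfies the predicate.

T


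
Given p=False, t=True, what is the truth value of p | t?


Disjunction is false only when both operands are false.
Substitute: p=False, t=True.
False | True evaluates to True.

True


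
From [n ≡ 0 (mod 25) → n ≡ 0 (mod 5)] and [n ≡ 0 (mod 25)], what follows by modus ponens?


Modus ponens: from (P → Q) and P, infer Q.
P = 'n ≡ 0 (mod 25)' is asserted, and P → Q holds, so Q follows.

n ≡ 0 (mod 5).


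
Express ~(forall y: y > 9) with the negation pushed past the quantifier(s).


¬(forall x: φ) = exists x: ¬φ, and ¬(exists x: φ) = forall x: ¬φ.
Apply to the universal statement.

exists y: ~(y > 9)


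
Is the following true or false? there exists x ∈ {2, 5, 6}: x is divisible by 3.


Evaluate the predicate on each element: 2:F, 5:F, 6:T.
Witness x = 6 satisfies the predicate.

T


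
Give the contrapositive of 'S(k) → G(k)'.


The contrapositive of (P → Q) is (¬Q → ¬P); it is logically equivalent to the original.
Here P = 'S(k)' and Q = 'G(k)'.

If not (G(k)), then not (S(k)).


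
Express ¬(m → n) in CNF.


Step 1: Rewrite m → n as ¬m ∨ n.
Step 2: Negate: ¬(¬m ∨ n) = m ∧ ¬n (De Morgan + double negation).

m ∧ (¬n)


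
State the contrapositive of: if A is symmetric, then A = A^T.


The contrapositive of (P → Q) is (¬Q → ¬P); it is logically equivalent to the original.
Here P = 'A is symmetric' and Q = 'A = A^T'.

If not (A = A^T), then not (A is symmetric).


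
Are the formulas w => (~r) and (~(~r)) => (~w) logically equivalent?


Compare truth tables:
r | w | φ | ψ
-------------
False | False | True | True
True | False | True | True
False | True | True | True
True | True | False | False
The columns φ and ψ agree on every row.

Yes, they are logically equivalent.


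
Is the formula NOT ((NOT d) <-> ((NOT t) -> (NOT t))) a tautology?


Build the truth table over {d, t}:
d | t | φ
---------
F | F | F
T | F | T
F | T | F
T | T | T
Counterexample at row 1: with d=F, t=F, the formula is F.

No, it is not a tautology.


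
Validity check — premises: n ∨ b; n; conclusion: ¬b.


This is affirming a disjunct (fallacy). There exist truth assignments where the premises are all true but the conclusion is false.

Invalid.


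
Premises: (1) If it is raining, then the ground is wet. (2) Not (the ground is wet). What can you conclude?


Modus tollens: from (P → Q) and ¬Q, infer ¬P.
Q = 'the ground is wet' is denied; since P → Q, P must also fail.

Not (it is raining).


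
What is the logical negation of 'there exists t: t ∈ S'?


¬(for all x: φ) = there exists x: ¬φ, and ¬(there exists x: φ) = for all x: ¬φ.
Apply to the existential statement.

for all t: NOT(t ∈ S)


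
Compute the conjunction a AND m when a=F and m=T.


Conjunction is true only when both operands are true.
Substitute: a=F, m=T.
F AND T evaluates to F.

F


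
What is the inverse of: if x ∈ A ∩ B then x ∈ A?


The inverse of (P → Q) is (¬P → ¬Q). It is equivalent to the converse, not to the original.
Here P = 'x ∈ A ∩ B' and Q = 'x ∈ A'.

If not (x ∈ A ∩ B), then not (x ∈ A).


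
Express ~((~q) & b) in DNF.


Step 1: Apply De Morgan: ¬((¬q) ∧ b) = ¬(¬q) ∨ ¬b.
Step 2: Eliminate any double negations (¬¬X = X).

q | (~b)


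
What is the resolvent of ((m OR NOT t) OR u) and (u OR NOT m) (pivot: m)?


The clauses contain complementary literals m and NOTm.
Resolution eliminates this pair and disjoins the remaining literals (merging duplicates).

(NOT t OR u)


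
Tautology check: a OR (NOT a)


Build the truth table over {a}:
a | φ
-----
F | T
T | T
Every row evaluates to true.

Yes, it is a tautology.


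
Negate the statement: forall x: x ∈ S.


¬(forall x: φ) = exists x: ¬φ, and ¬(exists x: φ) = forall x: ¬φ.
Apply to the universal statement.

exists x: ~(x ∈ S)


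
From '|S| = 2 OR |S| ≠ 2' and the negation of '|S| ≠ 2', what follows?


Disjunctive syllogism: from (P ∨ Q) and ¬P, infer Q.
One disjunct, '|S| ≠ 2', is ruled out; the other must hold.

|S| = 2


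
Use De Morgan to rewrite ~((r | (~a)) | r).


De Morgan: the negation of a disjunction is the conjunction of the negations.
Distribute ~ across |, flipping it to &, and negate each literal.

((~r) & a) & (~r)


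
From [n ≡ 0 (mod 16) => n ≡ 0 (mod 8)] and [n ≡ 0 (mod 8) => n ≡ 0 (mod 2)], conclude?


Hypothetical syllogism: from (P → Q) and (Q → R), infer (P → R).
Chain the two implications through the shared middle term 'n ≡ 0 (mod 8)'.

n ≡ 0 (mod 16) => n ≡ 0 (mod 2)


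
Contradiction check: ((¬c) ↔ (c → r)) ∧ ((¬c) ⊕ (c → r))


Truth table over {c, r}:
c | r | φ
---------
F | F | F
T | F | F
F | T | F
T | T | F
Every row is false.

Yes, it is a contradiction.


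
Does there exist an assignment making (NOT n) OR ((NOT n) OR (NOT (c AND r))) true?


Search for a satisfying assignment over {c, n, r}.
Try c=F, n=F, r=F: the formula evaluates to T.
A satisfying assignment exists.

Satisfiable.


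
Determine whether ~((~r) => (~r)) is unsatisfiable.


Truth table over {r}:
r | φ
-----
False | False
True | False
Every row is false.

Yes, it is a contradiction.


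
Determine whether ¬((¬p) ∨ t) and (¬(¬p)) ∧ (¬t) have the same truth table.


Compare truth tables:
p | t | φ | ψ
-------------
F | F | F | F
T | F | T | T
F | T | F | F
T | T | F | F
The columns φ and ψ agree on every row.

Yes, they are logically equivalent.


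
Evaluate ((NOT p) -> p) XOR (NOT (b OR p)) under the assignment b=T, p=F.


Substitute b=T, p=F:
NOT p = T
(NOT p) -> p = T -> F = F
b OR p = T OR F = T
NOT (b OR p) = F
((NOT p) -> p) XOR (NOT (b OR p)) = F XOR F = F

F


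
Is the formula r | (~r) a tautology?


Build the truth table over {r}:
r | φ
-----
False | True
True | True
Every row evaluates to true.

Yes, it is a tautology.


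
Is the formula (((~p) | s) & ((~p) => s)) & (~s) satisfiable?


Check all 4 assignments over {p, s}:
p | s | φ
---------
False | False | False
True | False | False
False | True | False
True | True | False
No assignment makes the formula true.

Unsatisfiable.


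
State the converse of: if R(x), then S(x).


The converse of (P → Q) is (Q → P). It is not in general equivalent to the original.
Here P = 'R(x)' and Q = 'S(x)'.

If S(x), then R(x).


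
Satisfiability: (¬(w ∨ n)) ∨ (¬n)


Search for a satisfying assignment over {n, w}.
Try n=F, w=F: the formula evaluates to T.
A satisfying assignment exists.

Satisfiable.


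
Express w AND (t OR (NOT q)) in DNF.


Step 1: Distribute ∧ over ∨: w ∧ (t ∨ (¬q)) = (w ∧ t) ∨ (w ∧ (¬q)).

(w AND t) OR (w AND (NOT q))
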